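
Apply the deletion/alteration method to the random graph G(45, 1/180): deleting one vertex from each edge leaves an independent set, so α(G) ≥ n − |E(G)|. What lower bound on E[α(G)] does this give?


E[|E(G)|] = C(45, 2)·p = 990 · (1/180) = 11/2.
E[α(G)] ≥ n − E[|E(G)|] = 45 − 11/2 = 79/2.
Numerically: ≈ 39.500.
(This is only a lower bound; the true E[α(G)] may be larger.)

E[α(G)] ≥ 79/2 ≈ 39.500.


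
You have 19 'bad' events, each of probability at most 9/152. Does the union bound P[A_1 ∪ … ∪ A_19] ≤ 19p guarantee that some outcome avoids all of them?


Union bound: P[∪_{i=1}^{19} A_i] ≤ Σ_i P[A_i] ≤ 19·p = 19·(9/152) = 9/8.
Numerically: 9/8 ≈ 1.1250.
Is 9/8 < 1? NO.
Since the bound 9/8 is ≥ 1, the union bound is uninformative here; it does NOT by itself certify existence.

19·p = 9/8 ≈ 1.1250; existence NOT certified by the union bound.


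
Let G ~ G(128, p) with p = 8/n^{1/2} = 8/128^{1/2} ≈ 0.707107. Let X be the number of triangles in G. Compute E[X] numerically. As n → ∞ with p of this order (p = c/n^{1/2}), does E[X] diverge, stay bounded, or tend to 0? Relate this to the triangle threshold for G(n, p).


Number of potential triangles: C(128, 3) = 341376.
Each occurs with probability p³ ≈ (0.707107)³ ≈ 3.53553391e-01.
By linearity: E[X] = C(128, 3)·p³ ≈ 341376 · 3.53553391e-01 ≈ 120694.642267.
Since α = 1/2 < 1, p = c/n^{1/2} ≫ 1/n is above the triangle threshold p ~ 1/n. Asymptotically E[X] ~ (c³/6)·n^{3(1−α)} = (8³/6)·n^{1.5} → ∞; triangles are abundant w.h.p.

E[X] ≈ 120694.642267; in regime p = Θ(1/n^{1/2}) E[X] diverges (above the triangle threshold p ~ 1/n).


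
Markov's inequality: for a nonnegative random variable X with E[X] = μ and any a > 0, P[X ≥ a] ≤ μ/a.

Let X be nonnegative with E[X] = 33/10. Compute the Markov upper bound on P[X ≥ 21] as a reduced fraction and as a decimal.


μ = E[X] = 33/10, a = 21.
Markov: P[X ≥ 21] ≤ μ/a = (33/10)/21 = 11/70.
Numerically: ≈ 0.15714.
(Since a = 21 > μ = 3.30000, the bound 11/70 is < 1 and informative.)

P[X ≥ 21] ≤ 11/70 ≈ 0.15714.


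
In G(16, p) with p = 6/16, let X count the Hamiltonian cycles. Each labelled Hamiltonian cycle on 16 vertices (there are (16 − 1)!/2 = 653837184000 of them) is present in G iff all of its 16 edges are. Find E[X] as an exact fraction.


K_16 has (16 − 1)!/2 = 653837184000 labelled Hamiltonian cycles.
For each such Hamiltonian cycle H, let X_H = 1 if all 16 edges of H are present in G. Then P[X_H = 1] = p^{16} = (3/8)^{16} = 43046721/281474976710656.
By linearity: E[X] = Σ_H E[X_H] = 653837184000 · p^{16} = 653837184000 · 43046721/281474976710656 = 27485885585032875/274877906944.
Numerically: E[X] ≈ 1e+05.

E[X] = 653837184000 · (3/8)^{16} = 27485885585032875/274877906944 ≈ 1e+05.


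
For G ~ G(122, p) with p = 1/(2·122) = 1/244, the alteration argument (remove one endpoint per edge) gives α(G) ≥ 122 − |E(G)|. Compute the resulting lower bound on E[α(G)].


E[|E(G)|] = C(122, 2)·p = 7381 · (1/244) = 121/4.
E[α(G)] ≥ n − E[|E(G)|] = 122 − 121/4 = 367/4.
Numerically: ≈ 91.7500.
(This is only a lower bound; the true E[α(G)] may be larger.)

E[α(G)] ≥ 367/4 ≈ 91.7500.


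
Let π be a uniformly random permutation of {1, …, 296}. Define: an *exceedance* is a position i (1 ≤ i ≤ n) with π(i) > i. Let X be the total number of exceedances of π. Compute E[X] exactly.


Write X = Σ_{i=1}^{296} X_i, where X_i = 1_{π(i) > i}.
For each fixed i, π(i) is uniform over {1, …, 296} (marginal of a uniform permutation), so P[π(i) > i] = (n − i)/n. Summing: Σ_{i=1}^{296} (n − i)/n = (0 + 1 + … + 295)/296 = 296(296 − 1)/(2·296) = (296 − 1)/2.
Hence E[X] = Σ_{i=1}^{296} (296 − i)/296 = 295/2 ≈ 147.500.

E[X] = 295/2 = 147.500.


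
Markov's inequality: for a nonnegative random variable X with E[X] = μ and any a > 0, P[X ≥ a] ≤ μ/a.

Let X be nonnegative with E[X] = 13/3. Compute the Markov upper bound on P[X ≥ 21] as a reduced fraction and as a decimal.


μ = E[X] = 13/3, a = 21.
Markov: P[X ≥ 21] ≤ μ/a = (13/3)/21 = 13/63.
Numerically: ≈ 0.206349.
(Since a = 21 > μ = 4.333333, the bound 13/63 is < 1 and informative.)

P[X ≥ 21] ≤ 13/63 ≈ 0.206349.


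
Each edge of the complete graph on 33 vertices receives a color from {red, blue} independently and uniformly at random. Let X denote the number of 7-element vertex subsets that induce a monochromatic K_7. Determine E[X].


Let X = Σ_S X_S over the C(33, 7) = 4272048 subsets S of size 7, where X_S = 1 if the K_7 on S is monochromatic.
For a fixed S, the K_7 on S has C(7, 2) = 21 edges. P[all 21 edges red] = (1/2)^21, and likewise for blue, so P[monochromatic] = 2·(1/2)^21 = 2^{1 − 21} = 1/1048576.
By linearity: E[X] = C(33, 7) · 2^{1 − 21} = 4272048 · 1/1048576 = 267003/65536.
Numerically: E[X] ≈ 4.0741.

E[X] = C(33,7)·2^(1−C(7,2)) = 267003/65536 ≈ 4.0741.


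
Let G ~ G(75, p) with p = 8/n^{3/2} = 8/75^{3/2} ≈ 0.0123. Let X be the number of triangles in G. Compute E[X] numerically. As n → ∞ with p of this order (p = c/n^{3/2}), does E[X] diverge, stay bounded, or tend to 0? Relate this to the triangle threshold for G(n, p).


Number of potential triangles: C(75, 3) = 67525.
Each occurs with probability p³ ≈ (0.0123)³ ≈ 1.86851e-06.
By linearity: E[X] = C(75, 3)·p³ ≈ 67525 · 1.86851e-06 ≈ 0.126.
Since α = 3/2 > 1, p = c/n^{3/2} = o(1/n) is below the triangle threshold p ~ 1/n. Asymptotically E[X] ~ (c³/6)·n^{3(1−α)} = (8³/6)·n^{-1.5} → 0, so by Markov's inequality G has no triangles w.h.p.

E[X] ≈ 0.126; in regime p = Θ(1/n^{3/2}) E[X] tends to 0 (below the triangle threshold p ~ 1/n).


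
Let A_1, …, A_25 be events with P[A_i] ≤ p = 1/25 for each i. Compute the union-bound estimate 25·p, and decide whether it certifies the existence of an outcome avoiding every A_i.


Union bound: P[∪_{i=1}^{25} A_i] ≤ Σ_i P[A_i] ≤ 25·p = 25·(1/25) = 1.
Numerically: 1 ≈ 1.000000.
Is 1 < 1? NO.
Since the bound 1 is ≥ 1, the union bound is uninformative here; it does NOT by itself certify existence.

25·p = 1 ≈ 1.000000; existence NOT certified by the union bound.


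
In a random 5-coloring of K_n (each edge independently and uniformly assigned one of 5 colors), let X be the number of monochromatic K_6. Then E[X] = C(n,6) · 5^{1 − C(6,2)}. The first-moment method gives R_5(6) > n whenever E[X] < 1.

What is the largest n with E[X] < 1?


We need C(n, 6) · 5^{1 − 15} < 1, i.e. C(n, 6) < 5^{15 − 1} = 6103515625.
Check values of n near the boundary:
  n = 129: C(129, 6) = 5688177600; 5688177600 < 6103515625? YES
  n = 130: C(130, 6) = 5963412000; 5963412000 < 6103515625? YES
  n = 131: C(131, 6) = 6249655776; 6249655776 < 6103515625? NO
The largest n with C(n, 6) < 6103515625 is n = 130 (where E[X] = 47707296/48828125 ≈ 0.9770). Hence R_5(6) > 130, i.e. R_5(6) ≥ 131.

Largest n = 130; hence R_5(6) > 130.


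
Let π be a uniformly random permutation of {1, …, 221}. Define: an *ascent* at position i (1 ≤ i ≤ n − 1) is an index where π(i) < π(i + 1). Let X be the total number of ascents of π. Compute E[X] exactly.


Write X = Σ X_I over i = 1, …, 220, with X_I the indicator of one ascent.
There are 220 indicators.
For each fixed i, the pair (π(i), π(i+1)) is a uniformly random ordered pair of distinct values from {1, …, 221}; by symmetry P[π(i) < π(i+1)] = 1/2.
By linearity: E[X] = 220 · (1/2) = (221 − 1) · (1/2) = 110 ≈ 110.00000.

E[X] = 110 = 110.00000.


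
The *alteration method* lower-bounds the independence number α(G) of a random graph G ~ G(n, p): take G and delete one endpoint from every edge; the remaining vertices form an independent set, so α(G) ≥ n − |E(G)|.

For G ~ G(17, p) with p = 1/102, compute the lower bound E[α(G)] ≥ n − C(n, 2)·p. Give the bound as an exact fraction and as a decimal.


E[|E(G)|] = C(17, 2)·p = 136 · (1/102) = 4/3.
E[α(G)] ≥ n − E[|E(G)|] = 17 − 4/3 = 47/3.
Numerically: ≈ 15.6667.
(This is only a lower bound; the true E[α(G)] may be larger.)

E[α(G)] ≥ 47/3 ≈ 15.6667.


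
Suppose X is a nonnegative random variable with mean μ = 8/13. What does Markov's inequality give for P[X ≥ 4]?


μ = E[X] = 8/13, a = 4.
Markov: P[X ≥ 4] ≤ μ/a = (8/13)/4 = 2/13.
Numerically: ≈ 0.1538.
(Since a = 4 > μ = 0.6154, the bound 2/13 is < 1 and informative.)

P[X ≥ 4] ≤ 2/13 ≈ 0.1538.


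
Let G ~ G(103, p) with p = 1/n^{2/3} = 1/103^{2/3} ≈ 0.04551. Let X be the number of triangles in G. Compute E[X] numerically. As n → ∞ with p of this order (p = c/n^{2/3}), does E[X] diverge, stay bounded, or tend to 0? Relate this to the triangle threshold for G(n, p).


Number of potential triangles: C(103, 3) = 176851.
Each occurs with probability p³ ≈ (0.04551)³ ≈ 9.4259591e-05.
By linearity: E[X] = C(103, 3)·p³ ≈ 176851 · 9.4259591e-05 ≈ 16.66990.
Since α = 2/3 < 1, p = c/n^{2/3} ≫ 1/n is above the triangle threshold p ~ 1/n. Asymptotically E[X] ~ (c³/6)·n^{3(1−α)} = (1³/6)·n^{1} → ∞; triangles are abundant w.h.p.

E[X] ≈ 16.66990; in regime p = Θ(1/n^{2/3}) E[X] diverges (above the triangle threshold p ~ 1/n).


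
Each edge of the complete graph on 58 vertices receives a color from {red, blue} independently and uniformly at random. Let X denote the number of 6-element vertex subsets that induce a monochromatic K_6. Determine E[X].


Let X = Σ_S X_S over the C(58, 6) = 40475358 subsets S of size 6, where X_S = 1 if the K_6 on S is monochromatic.
For a fixed S, the K_6 on S has C(6, 2) = 15 edges. P[all 15 edges red] = (1/2)^15, and likewise for blue, so P[monochromatic] = 2·(1/2)^15 = 2^{1 − 15} = 1/16384.
Summing: E[X] = C(58, 6) · 2^{1 − 15} = 40475358 · 1/16384 = 20237679/8192.
Numerically: E[X] ≈ 2470.419800.

E[X] = C(58,6)·2^(1−C(6,2)) = 20237679/8192 ≈ 2470.419800.


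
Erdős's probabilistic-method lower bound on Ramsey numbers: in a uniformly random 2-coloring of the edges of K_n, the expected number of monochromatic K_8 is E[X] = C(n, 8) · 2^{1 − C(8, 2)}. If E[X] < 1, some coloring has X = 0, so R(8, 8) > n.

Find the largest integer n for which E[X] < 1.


We need C(n, 8) · 2^{1 − 28} < 1, i.e. C(n, 8) < 2^{28 − 1} = 134217728.
Check values of n near the boundary:
  n = 41: C(41, 8) = 95548245; 95548245 < 134217728? YES
  n = 42: C(42, 8) = 118030185; 118030185 < 134217728? YES
  n = 43: C(43, 8) = 145008513; 145008513 < 134217728? NO
The largest n with C(n, 8) < 134217728 is n = 42 (where E[X] = 118030185/134217728 ≈ 0.8793934). Hence R(8, 8) > 42, i.e. R(8, 8) ≥ 43.

Largest n = 42; hence R(8, 8) > 42.


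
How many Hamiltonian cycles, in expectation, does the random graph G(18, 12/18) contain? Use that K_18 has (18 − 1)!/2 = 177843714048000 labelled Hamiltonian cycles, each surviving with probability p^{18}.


K_18 has (18 − 1)!/2 = 177843714048000 labelled Hamiltonian cycles.
For each such Hamiltonian cycle H, let X_H = 1 if all 18 edges of H are present in G. Then P[X_H = 1] = p^{18} = (2/3)^{18} = 262144/387420489.
By linearity: E[X] = Σ_H E[X_H] = 177843714048000 · p^{18} = 177843714048000 · 262144/387420489 = 63951526166528000/531441.
Numerically: E[X] ≈ 1.203e+11.

E[X] = 177843714048000 · (2/3)^{18} = 63951526166528000/531441 ≈ 1.203e+11.


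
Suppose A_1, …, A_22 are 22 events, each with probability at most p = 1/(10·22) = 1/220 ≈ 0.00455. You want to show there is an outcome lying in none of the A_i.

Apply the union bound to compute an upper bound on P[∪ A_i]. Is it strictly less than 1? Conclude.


Union bound: P[∪_{i=1}^{22} A_i] ≤ Σ_i P[A_i] ≤ 22·p = 22·(1/220) = 1/10.
Numerically: 1/10 ≈ 0.10000.
Is 1/10 < 1? YES.
Since P[∪ A_i] ≤ 1/10 < 1, the complement has P[∩ A_i^c] ≥ 1 − 1/10 = 9/10 > 0, so some outcome avoids every A_i.

22·p = 1/10 ≈ 0.10000; existence CERTIFIED by the union bound.


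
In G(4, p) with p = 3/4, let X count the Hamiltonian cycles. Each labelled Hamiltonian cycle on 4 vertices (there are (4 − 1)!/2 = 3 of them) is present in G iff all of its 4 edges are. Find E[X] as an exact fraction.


K_4 has (4 − 1)!/2 = 3 labelled Hamiltonian cycles.
For each such Hamiltonian cycle H, let X_H = 1 if all 4 edges of H are present in G. Then P[X_H = 1] = p^{4} = (3/4)^{4} = 81/256.
By linearity: E[X] = Σ_H E[X_H] = 3 · p^{4} = 3 · 81/256 = 243/256.
Numerically: E[X] ≈ 0.949.

E[X] = 3 · (3/4)^{4} = 243/256 ≈ 0.949.


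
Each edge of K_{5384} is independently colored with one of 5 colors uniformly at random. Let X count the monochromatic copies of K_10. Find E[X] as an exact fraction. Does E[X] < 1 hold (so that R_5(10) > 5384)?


E[X] = C(5384, 10) · 5^{1 − 45} = 5593137120741932124090737609600 · 5^{−44} = 5593137120741932124090737609600/5684341886080801486968994140625.
As a reduced fraction: E[X] = 223725484829677284963629504384/227373675443232059478759765625 ≈ 0.98396.
Is E[X] < 1? YES.
Since E[X] < 1, there exists a 5-coloring of K_{5384} with no monochromatic K_10; hence R_5(10) > 5384.

E[X] = 223725484829677284963629504384/227373675443232059478759765625 ≈ 0.98396; E[X] < 1, so R_5(10) > 5384.


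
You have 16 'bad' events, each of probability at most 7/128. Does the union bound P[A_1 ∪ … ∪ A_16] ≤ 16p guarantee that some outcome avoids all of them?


Union bound: P[∪_{i=1}^{16} A_i] ≤ Σ_i P[A_i] ≤ 16·p = 16·(7/128) = 7/8.
Numerically: 7/8 ≈ 0.875.
Is 7/8 < 1? YES.
Since P[∪ A_i] ≤ 7/8 < 1, the complement has P[∩ A_i^c] ≥ 1 − 7/8 = 1/8 > 0, so some outcome avoids every A_i.

16·p = 7/8 ≈ 0.875; existence CERTIFIED by the union bound.


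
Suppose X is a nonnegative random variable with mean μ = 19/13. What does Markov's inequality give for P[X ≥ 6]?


μ = E[X] = 19/13, a = 6.
Markov: P[X ≥ 6] ≤ μ/a = (19/13)/6 = 19/78.
Numerically: ≈ 0.243590.
(Since a = 6 > μ = 1.461538, the bound 19/78 is < 1 and informative.)

P[X ≥ 6] ≤ 19/78 ≈ 0.243590.


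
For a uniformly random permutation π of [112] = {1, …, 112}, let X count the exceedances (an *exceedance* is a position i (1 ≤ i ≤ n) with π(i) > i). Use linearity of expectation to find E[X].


Write X = Σ_{i=1}^{112} X_i, where X_i = 1_{π(i) > i}.
For each fixed i, π(i) is uniform over {1, …, 112} (marginal of a uniform permutation), so P[π(i) > i] = (n − i)/n. Summing: Σ_{i=1}^{112} (n − i)/n = (0 + 1 + … + 111)/112 = 112(112 − 1)/(2·112) = (112 − 1)/2.
Hence E[X] = Σ_{i=1}^{112} (112 − i)/112 = 111/2 ≈ 55.500.

E[X] = 111/2 = 55.500.


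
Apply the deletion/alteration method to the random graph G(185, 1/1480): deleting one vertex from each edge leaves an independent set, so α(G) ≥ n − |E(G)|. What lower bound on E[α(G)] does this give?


E[|E(G)|] = C(185, 2)·p = 17020 · (1/1480) = 23/2.
E[α(G)] ≥ n − E[|E(G)|] = 185 − 23/2 = 347/2.
Numerically: ≈ 173.500.
(This is only a lower bound; the true E[α(G)] may be larger.)

E[α(G)] ≥ 347/2 ≈ 173.500.


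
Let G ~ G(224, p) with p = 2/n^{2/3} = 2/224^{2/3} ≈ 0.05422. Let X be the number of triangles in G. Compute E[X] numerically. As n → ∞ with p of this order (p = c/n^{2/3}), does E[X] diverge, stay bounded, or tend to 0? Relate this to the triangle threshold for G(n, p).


Number of potential triangles: C(224, 3) = 1848224.
Each occurs with probability p³ ≈ (0.05422)³ ≈ 1.594388e-04.
By linearity: E[X] = C(224, 3)·p³ ≈ 1848224 · 1.594388e-04 ≈ 294.6786.
Since α = 2/3 < 1, p = c/n^{2/3} ≫ 1/n is above the triangle threshold p ~ 1/n. Asymptotically E[X] ~ (c³/6)·n^{3(1−α)} = (2³/6)·n^{1} → ∞; triangles are abundant w.h.p.

E[X] ≈ 294.6786; in regime p = Θ(1/n^{2/3}) E[X] diverges (above the triangle threshold p ~ 1/n).


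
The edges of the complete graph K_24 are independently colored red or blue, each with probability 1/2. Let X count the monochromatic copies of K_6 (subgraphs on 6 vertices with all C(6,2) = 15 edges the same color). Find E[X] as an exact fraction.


Let X = Σ_S X_S over the C(24, 6) = 134596 subsets S of size 6, where X_S = 1 if the K_6 on S is monochromatic.
For a fixed S, the K_6 on S has C(6, 2) = 15 edges. P[all 15 edges red] = (1/2)^15, and likewise for blue, so P[monochromatic] = 2·(1/2)^15 = 2^{1 − 15} = 1/16384.
Summing: E[X] = C(24, 6) · 2^{1 − 15} = 134596 · 1/16384 = 33649/4096.
Numerically: E[X] ≈ 8.215088.

E[X] = C(24,6)·2^(1−C(6,2)) = 33649/4096 ≈ 8.215088.


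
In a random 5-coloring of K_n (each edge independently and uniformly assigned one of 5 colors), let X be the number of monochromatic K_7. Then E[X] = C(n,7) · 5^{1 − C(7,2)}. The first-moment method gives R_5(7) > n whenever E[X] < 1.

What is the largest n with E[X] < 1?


We need C(n, 7) · 5^{1 − 21} < 1, i.e. C(n, 7) < 5^{21 − 1} = 95367431640625.
Check values of n near the boundary:
  n = 337: C(337, 7) = 91989916924632; 91989916924632 < 95367431640625? YES
  n = 338: C(338, 7) = 93935323022736; 93935323022736 < 95367431640625? YES
  n = 339: C(339, 7) = 95915887062372; 95915887062372 < 95367431640625? NO
  n = 340: C(340, 7) = 97932136940560; 97932136940560 < 95367431640625? NO
The largest n with C(n, 7) < 95367431640625 is n = 338 (where E[X] = 93935323022736/95367431640625 ≈ 0.984983). Hence R_5(7) > 338, i.e. R_5(7) ≥ 339.

Largest n = 338; hence R_5(7) > 338.


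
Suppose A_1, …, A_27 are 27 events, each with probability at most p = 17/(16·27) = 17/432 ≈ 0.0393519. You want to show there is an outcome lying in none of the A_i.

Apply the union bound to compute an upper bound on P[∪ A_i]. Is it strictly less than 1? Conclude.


Union bound: P[∪_{i=1}^{27} A_i] ≤ Σ_i P[A_i] ≤ 27·p = 27·(17/432) = 17/16.
Numerically: 17/16 ≈ 1.0625000.
Is 17/16 < 1? NO.
Since the bound 17/16 is ≥ 1, the union bound is uninformative here; it does NOT by itself certify existence.

27·p = 17/16 ≈ 1.0625000; existence NOT certified by the union bound.


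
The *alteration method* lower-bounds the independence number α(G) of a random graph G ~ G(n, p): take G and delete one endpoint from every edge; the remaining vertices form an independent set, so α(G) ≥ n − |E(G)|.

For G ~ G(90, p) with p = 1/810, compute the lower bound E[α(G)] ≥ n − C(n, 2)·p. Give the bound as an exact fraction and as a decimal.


E[|E(G)|] = C(90, 2)·p = 4005 · (1/810) = 89/18.
E[α(G)] ≥ n − E[|E(G)|] = 90 − 89/18 = 1531/18.
Numerically: ≈ 85.05556.
(This is only a lower bound; the true E[α(G)] may be larger.)

E[α(G)] ≥ 1531/18 ≈ 85.05556.


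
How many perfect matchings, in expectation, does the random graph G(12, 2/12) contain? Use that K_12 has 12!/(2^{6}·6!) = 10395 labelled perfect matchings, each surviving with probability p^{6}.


K_12 has 12!/(2^{6}·6!) = 10395 labelled perfect matchings.
For each such perfect matching H, let X_H = 1 if all 6 edges of H are present in G. Then P[X_H = 1] = p^{6} = (1/6)^{6} = 1/46656.
By linearity: E[X] = Σ_H E[X_H] = 10395 · p^{6} = 10395 · 1/46656 = 385/1728.
Numerically: E[X] ≈ 0.2228.

E[X] = 10395 · (1/6)^{6} = 385/1728 ≈ 0.2228.


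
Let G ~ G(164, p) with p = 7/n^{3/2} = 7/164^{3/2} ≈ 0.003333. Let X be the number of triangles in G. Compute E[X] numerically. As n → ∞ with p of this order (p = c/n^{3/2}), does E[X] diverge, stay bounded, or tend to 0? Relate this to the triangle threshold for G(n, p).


Number of potential triangles: C(164, 3) = 721764.
Each occurs with probability p³ ≈ (0.003333)³ ≈ 3.702515e-08.
By linearity: E[X] = C(164, 3)·p³ ≈ 721764 · 3.702515e-08 ≈ 0.0267.
Since α = 3/2 > 1, p = c/n^{3/2} = o(1/n) is below the triangle threshold p ~ 1/n. Asymptotically E[X] ~ (c³/6)·n^{3(1−α)} = (7³/6)·n^{-1.5} → 0, so by Markov's inequality G has no triangles w.h.p.

E[X] ≈ 0.0267; in regime p = Θ(1/n^{3/2}) E[X] tends to 0 (below the triangle threshold p ~ 1/n).


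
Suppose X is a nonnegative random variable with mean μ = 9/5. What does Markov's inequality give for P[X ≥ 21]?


μ = E[X] = 9/5, a = 21.
Markov: P[X ≥ 21] ≤ μ/a = (9/5)/21 = 3/35.
Numerically: ≈ 0.0857.
(Since a = 21 > μ = 1.8000, the bound 3/35 is < 1 and informative.)

P[X ≥ 21] ≤ 3/35 ≈ 0.0857.


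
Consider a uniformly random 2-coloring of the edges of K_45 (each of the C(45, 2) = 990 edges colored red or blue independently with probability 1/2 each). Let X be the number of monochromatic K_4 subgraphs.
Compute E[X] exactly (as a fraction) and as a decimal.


Let X = Σ_S X_S over the C(45, 4) = 148995 subsets S of size 4, where X_S = 1 if the K_4 on S is monochromatic.
For a fixed S, the K_4 on S has C(4, 2) = 6 edges. P[all 6 edges red] = (1/2)^6, and likewise for blue, so P[monochromatic] = 2·(1/2)^6 = 2^{1 − 6} = 1/32.
By linearity: E[X] = C(45, 4) · 2^{1 − 6} = 148995 · 1/32 = 148995/32.
Numerically: E[X] ≈ 4656.093750.

E[X] = C(45,4)·2^(1−C(4,2)) = 148995/32 ≈ 4656.093750.


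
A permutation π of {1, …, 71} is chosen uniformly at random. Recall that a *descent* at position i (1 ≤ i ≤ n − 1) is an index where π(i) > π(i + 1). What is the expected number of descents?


Write X = Σ X_I over i = 1, …, 70, with X_I the indicator of one descent.
There are 70 indicators.
For each fixed i, the pair (π(i), π(i+1)) is a uniformly random ordered pair of distinct values from {1, …, 71}; by symmetry P[π(i) > π(i+1)] = 1/2.
By linearity: E[X] = 70 · (1/2) = (71 − 1) · (1/2) = 35 ≈ 35.000.

E[X] = 35 = 35.000.


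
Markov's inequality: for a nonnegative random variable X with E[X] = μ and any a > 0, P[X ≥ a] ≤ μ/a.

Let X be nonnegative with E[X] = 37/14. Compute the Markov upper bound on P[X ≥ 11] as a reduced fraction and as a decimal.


μ = E[X] = 37/14, a = 11.
Markov: P[X ≥ 11] ≤ μ/a = (37/14)/11 = 37/154.
Numerically: ≈ 0.24026.
(Since a = 11 > μ = 2.64286, the bound 37/154 is < 1 and informative.)

P[X ≥ 11] ≤ 37/154 ≈ 0.24026.


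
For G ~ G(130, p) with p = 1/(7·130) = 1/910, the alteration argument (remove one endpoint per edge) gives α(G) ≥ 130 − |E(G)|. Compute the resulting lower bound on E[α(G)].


E[|E(G)|] = C(130, 2)·p = 8385 · (1/910) = 129/14.
E[α(G)] ≥ n − E[|E(G)|] = 130 − 129/14 = 1691/14.
Numerically: ≈ 120.7857.
(This is only a lower bound; the true E[α(G)] may be larger.)

E[α(G)] ≥ 1691/14 ≈ 120.7857.


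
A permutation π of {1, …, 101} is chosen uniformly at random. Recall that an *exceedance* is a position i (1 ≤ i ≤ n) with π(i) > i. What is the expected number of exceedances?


Write X = Σ_{i=1}^{101} X_i, where X_i = 1_{π(i) > i}.
For each fixed i, π(i) is uniform over {1, …, 101} (marginal of a uniform permutation), so P[π(i) > i] = (n − i)/n. Summing: Σ_{i=1}^{101} (n − i)/n = (0 + 1 + … + 100)/101 = 101(101 − 1)/(2·101) = (101 − 1)/2.
Hence E[X] = Σ_{i=1}^{101} (101 − i)/101 = 50 ≈ 50.0000.

E[X] = 50 = 50.0000.


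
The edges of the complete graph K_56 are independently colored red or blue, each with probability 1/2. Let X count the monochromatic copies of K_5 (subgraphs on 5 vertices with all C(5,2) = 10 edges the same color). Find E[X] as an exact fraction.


Let X = Σ_S X_S over the C(56, 5) = 3819816 subsets S of size 5, where X_S = 1 if the K_5 on S is monochromatic.
For a fixed S, the K_5 on S has C(5, 2) = 10 edges. P[all 10 edges red] = (1/2)^10, and likewise for blue, so P[monochromatic] = 2·(1/2)^10 = 2^{1 − 10} = 1/512.
Summing: E[X] = C(56, 5) · 2^{1 − 10} = 3819816 · 1/512 = 477477/64.
Numerically: E[X] ≈ 7460.578.

E[X] = C(56,5)·2^(1−C(5,2)) = 477477/64 ≈ 7460.578.


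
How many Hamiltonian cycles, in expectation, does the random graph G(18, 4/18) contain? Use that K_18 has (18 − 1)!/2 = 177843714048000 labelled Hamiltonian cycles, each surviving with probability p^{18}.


K_18 has (18 − 1)!/2 = 177843714048000 labelled Hamiltonian cycles.
For each such Hamiltonian cycle H, let X_H = 1 if all 18 edges of H are present in G. Then P[X_H = 1] = p^{18} = (2/9)^{18} = 262144/150094635296999121.
By linearity: E[X] = Σ_H E[X_H] = 177843714048000 · p^{18} = 177843714048000 · 262144/150094635296999121 = 63951526166528000/205891132094649.
Numerically: E[X] ≈ 310.608.

E[X] = 177843714048000 · (2/9)^{18} = 63951526166528000/205891132094649 ≈ 310.608.


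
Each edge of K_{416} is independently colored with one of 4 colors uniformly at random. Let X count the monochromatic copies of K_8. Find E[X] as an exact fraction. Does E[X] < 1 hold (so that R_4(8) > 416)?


E[X] = C(416, 8) · 4^{1 − 28} = 20788229335792620 · 4^{−27} = 20788229335792620/18014398509481984.
As a reduced fraction: E[X] = 5197057333948155/4503599627370496 ≈ 1.154.
Is E[X] < 1? NO.
Since E[X] ≥ 1, the first-moment bound is inconclusive at n = 416; it does NOT by itself certify R_4(8) > 416.

E[X] = 5197057333948155/4503599627370496 ≈ 1.154; E[X] ≥ 1; first-moment method inconclusive here.


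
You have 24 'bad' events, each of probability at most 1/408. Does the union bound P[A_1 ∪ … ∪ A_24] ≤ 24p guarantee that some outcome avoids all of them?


Union bound: P[∪_{i=1}^{24} A_i] ≤ Σ_i P[A_i] ≤ 24·p = 24·(1/408) = 1/17.
Numerically: 1/17 ≈ 0.059.
Is 1/17 < 1? YES.
Since P[∪ A_i] ≤ 1/17 < 1, the complement has P[∩ A_i^c] ≥ 1 − 1/17 = 16/17 > 0, so some outcome avoids every A_i.

24·p = 1/17 ≈ 0.059; existence CERTIFIED by the union bound.


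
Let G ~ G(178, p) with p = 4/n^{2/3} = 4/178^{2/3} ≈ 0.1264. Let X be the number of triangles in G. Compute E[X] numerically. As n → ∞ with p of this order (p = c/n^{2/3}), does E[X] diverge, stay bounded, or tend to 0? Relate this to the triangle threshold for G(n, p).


Number of potential triangles: C(178, 3) = 924176.
Each occurs with probability p³ ≈ (0.1264)³ ≈ 2.019947e-03.
By linearity: E[X] = C(178, 3)·p³ ≈ 924176 · 2.019947e-03 ≈ 1866.7865.
Since α = 2/3 < 1, p = c/n^{2/3} ≫ 1/n is above the triangle threshold p ~ 1/n. Asymptotically E[X] ~ (c³/6)·n^{3(1−α)} = (4³/6)·n^{1} → ∞; triangles are abundant w.h.p.

E[X] ≈ 1866.7865; in regime p = Θ(1/n^{2/3}) E[X] diverges (above the triangle threshold p ~ 1/n).


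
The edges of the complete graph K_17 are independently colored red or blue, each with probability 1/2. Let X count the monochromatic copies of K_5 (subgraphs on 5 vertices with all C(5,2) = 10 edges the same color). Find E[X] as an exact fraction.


Let X = Σ_S X_S over the C(17, 5) = 6188 subsets S of size 5, where X_S = 1 if the K_5 on S is monochromatic.
For a fixed S, the K_5 on S has C(5, 2) = 10 edges. P[all 10 edges red] = (1/2)^10, and likewise for blue, so P[monochromatic] = 2·(1/2)^10 = 2^{1 − 10} = 1/512.
Summing: E[X] = C(17, 5) · 2^{1 − 10} = 6188 · 1/512 = 1547/128.
Numerically: E[X] ≈ 12.0859.

E[X] = C(17,5)·2^(1−C(5,2)) = 1547/128 ≈ 12.0859.


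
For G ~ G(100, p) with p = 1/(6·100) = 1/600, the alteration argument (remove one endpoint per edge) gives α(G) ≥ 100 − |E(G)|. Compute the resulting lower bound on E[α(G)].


E[|E(G)|] = C(100, 2)·p = 4950 · (1/600) = 33/4.
E[α(G)] ≥ n − E[|E(G)|] = 100 − 33/4 = 367/4.
Numerically: ≈ 91.750.
(This is only a lower bound; the true E[α(G)] may be larger.)

E[α(G)] ≥ 367/4 ≈ 91.750.


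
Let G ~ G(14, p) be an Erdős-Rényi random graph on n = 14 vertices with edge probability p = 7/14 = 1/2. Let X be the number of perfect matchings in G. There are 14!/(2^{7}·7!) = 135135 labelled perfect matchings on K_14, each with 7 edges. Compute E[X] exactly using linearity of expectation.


K_14 has 14!/(2^{7}·7!) = 135135 labelled perfect matchings.
For each such perfect matching H, let X_H = 1 if all 7 edges of H are present in G. Then P[X_H = 1] = p^{7} = (1/2)^{7} = 1/128.
By linearity of expectation: E[X] = Σ_H E[X_H] = 135135 · p^{7} = 135135 · 1/128 = 135135/128.
Numerically: E[X] ≈ 1055.7.

E[X] = 135135 · (1/2)^{7} = 135135/128 ≈ 1055.7.


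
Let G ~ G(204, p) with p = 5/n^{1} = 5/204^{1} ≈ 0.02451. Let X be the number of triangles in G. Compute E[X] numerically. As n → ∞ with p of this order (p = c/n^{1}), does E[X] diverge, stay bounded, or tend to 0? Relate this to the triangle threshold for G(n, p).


Number of potential triangles: C(204, 3) = 1394204.
Each occurs with probability p³ ≈ (0.02451)³ ≈ 1.4723786e-05.
By linearity: E[X] = C(204, 3)·p³ ≈ 1394204 · 1.4723786e-05 ≈ 20.52796.
Here α = 1, so p = 5/n is exactly at the triangle threshold p ~ 1/n. Asymptotically E[X] → c³/6 = 5³/6 = 125/6 ≈ 20.83333, a bounded constant. In this regime the triangle count is asymptotically Poisson(c³/6).

E[X] ≈ 20.52796; in regime p = Θ(1/n^{1}) E[X] stays bounded (at the triangle threshold p ~ 1/n).


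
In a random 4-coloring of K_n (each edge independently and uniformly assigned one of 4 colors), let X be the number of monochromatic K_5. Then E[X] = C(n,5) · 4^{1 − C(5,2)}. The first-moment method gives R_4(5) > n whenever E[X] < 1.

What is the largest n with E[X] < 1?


We need C(n, 5) · 4^{1 − 10} < 1, i.e. C(n, 5) < 4^{10 − 1} = 262144.
Check values of n near the boundary:
  n = 27: C(27, 5) = 80730; 80730 < 262144? YES
  n = 28: C(28, 5) = 98280; 98280 < 262144? YES
  n = 29: C(29, 5) = 118755; 118755 < 262144? YES
  n = 30: C(30, 5) = 142506; 142506 < 262144? YES
  n = 31: C(31, 5) = 169911; 169911 < 262144? YES
  n = 32: C(32, 5) = 201376; 201376 < 262144? YES
  n = 33: C(33, 5) = 237336; 237336 < 262144? YES
  n = 34: C(34, 5) = 278256; 278256 < 262144? NO
  n = 35: C(35, 5) = 324632; 324632 < 262144? NO
The largest n with C(n, 5) < 262144 is n = 33 (where E[X] = 29667/32768 ≈ 0.90536). Hence R_4(5) > 33, i.e. R_4(5) ≥ 34.

Largest n = 33; hence R_4(5) > 33.


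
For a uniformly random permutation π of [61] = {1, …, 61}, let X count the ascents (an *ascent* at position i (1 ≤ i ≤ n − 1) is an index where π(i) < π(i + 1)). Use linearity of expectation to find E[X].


Write X = Σ X_I over i = 1, …, 60, with X_I the indicator of one ascent.
There are 60 indicators.
For each fixed i, the pair (π(i), π(i+1)) is a uniformly random ordered pair of distinct values from {1, …, 61}; by symmetry P[π(i) < π(i+1)] = 1/2.
By linearity: E[X] = 60 · (1/2) = (61 − 1) · (1/2) = 30 ≈ 30.000.

E[X] = 30 = 30.000.


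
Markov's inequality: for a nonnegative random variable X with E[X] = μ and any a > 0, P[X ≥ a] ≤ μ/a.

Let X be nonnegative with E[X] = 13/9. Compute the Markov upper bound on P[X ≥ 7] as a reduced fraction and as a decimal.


μ = E[X] = 13/9, a = 7.
Markov: P[X ≥ 7] ≤ μ/a = (13/9)/7 = 13/63.
Numerically: ≈ 0.206349.
(Since a = 7 > μ = 1.444444, the bound 13/63 is < 1 and informative.)

P[X ≥ 7] ≤ 13/63 ≈ 0.206349.


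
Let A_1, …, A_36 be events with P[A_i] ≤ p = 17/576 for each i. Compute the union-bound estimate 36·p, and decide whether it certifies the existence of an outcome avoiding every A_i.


Union bound: P[∪_{i=1}^{36} A_i] ≤ Σ_i P[A_i] ≤ 36·p = 36·(17/576) = 17/16.
Numerically: 17/16 ≈ 1.06250.
Is 17/16 < 1? NO.
Since the bound 17/16 is ≥ 1, the union bound is uninformative here; it does NOT by itself certify existence.

36·p = 17/16 ≈ 1.06250; existence NOT certified by the union bound.


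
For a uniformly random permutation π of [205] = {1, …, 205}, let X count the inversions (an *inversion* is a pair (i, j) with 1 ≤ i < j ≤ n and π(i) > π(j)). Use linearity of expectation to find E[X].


Write X = Σ X_I over the C(205, 2) = 20910 pairs i < j, with X_I the indicator of one inversion.
There are 20910 indicators.
For each fixed pair i < j, the values π(i) and π(j) are two distinct elements of {1, …, 205} in uniformly random order; by symmetry P[π(i) > π(j)] = 1/2.
By linearity: E[X] = 20910 · (1/2) = C(205, 2) · (1/2) = 20910/2 = 10455 ≈ 10455.0000.

E[X] = 10455 = 10455.0000.


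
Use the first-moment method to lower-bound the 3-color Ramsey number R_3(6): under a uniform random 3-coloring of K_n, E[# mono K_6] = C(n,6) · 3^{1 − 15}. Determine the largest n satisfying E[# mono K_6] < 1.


We need C(n, 6) · 3^{1 − 15} < 1, i.e. C(n, 6) < 3^{15 − 1} = 4782969.
Check values of n near the boundary:
  n = 39: C(39, 6) = 3262623; 3262623 < 4782969? YES
  n = 40: C(40, 6) = 3838380; 3838380 < 4782969? YES
  n = 41: C(41, 6) = 4496388; 4496388 < 4782969? YES
  n = 42: C(42, 6) = 5245786; 5245786 < 4782969? NO
  n = 43: C(43, 6) = 6096454; 6096454 < 4782969? NO
The largest n with C(n, 6) < 4782969 is n = 41 (where E[X] = 1498796/1594323 ≈ 0.940083). Hence R_3(6) > 41, i.e. R_3(6) ≥ 42.

Largest n = 41; hence R_3(6) > 41.


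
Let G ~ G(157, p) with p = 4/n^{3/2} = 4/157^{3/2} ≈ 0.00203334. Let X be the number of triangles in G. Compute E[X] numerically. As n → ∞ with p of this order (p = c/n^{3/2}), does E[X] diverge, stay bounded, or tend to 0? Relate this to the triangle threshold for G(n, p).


Number of potential triangles: C(157, 3) = 632710.
Each occurs with probability p³ ≈ (0.00203334)³ ≈ 8.40681592e-09.
By linearity: E[X] = C(157, 3)·p³ ≈ 632710 · 8.40681592e-09 ≈ 0.005319.
Since α = 3/2 > 1, p = c/n^{3/2} = o(1/n) is below the triangle threshold p ~ 1/n. Asymptotically E[X] ~ (c³/6)·n^{3(1−α)} = (4³/6)·n^{-1.5} → 0, so by Markov's inequality G has no triangles w.h.p.

E[X] ≈ 0.005319; in regime p = Θ(1/n^{3/2}) E[X] tends to 0 (below the triangle threshold p ~ 1/n).


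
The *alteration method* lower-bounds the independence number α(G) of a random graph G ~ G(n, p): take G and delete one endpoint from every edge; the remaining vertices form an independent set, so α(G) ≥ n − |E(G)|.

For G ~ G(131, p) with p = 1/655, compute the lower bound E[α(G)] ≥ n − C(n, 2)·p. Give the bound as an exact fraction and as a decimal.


E[|E(G)|] = C(131, 2)·p = 8515 · (1/655) = 13.
E[α(G)] ≥ n − E[|E(G)|] = 131 − 13 = 118.
Numerically: ≈ 118.000000.
(This is only a lower bound; the true E[α(G)] may be larger.)

E[α(G)] ≥ 118 ≈ 118.000000.


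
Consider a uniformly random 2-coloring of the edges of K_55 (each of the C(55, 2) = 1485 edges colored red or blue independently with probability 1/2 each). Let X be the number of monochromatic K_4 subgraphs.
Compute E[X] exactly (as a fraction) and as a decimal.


Let X = Σ_S X_S over the C(55, 4) = 341055 subsets S of size 4, where X_S = 1 if the K_4 on S is monochromatic.
For a fixed S, the K_4 on S has C(4, 2) = 6 edges. P[all 6 edges red] = (1/2)^6, and likewise for blue, so P[monochromatic] = 2·(1/2)^6 = 2^{1 − 6} = 1/32.
By linearity of expectation: E[X] = C(55, 4) · 2^{1 − 6} = 341055 · 1/32 = 341055/32.
Numerically: E[X] ≈ 10657.969.

E[X] = C(55,4)·2^(1−C(4,2)) = 341055/32 ≈ 10657.969.


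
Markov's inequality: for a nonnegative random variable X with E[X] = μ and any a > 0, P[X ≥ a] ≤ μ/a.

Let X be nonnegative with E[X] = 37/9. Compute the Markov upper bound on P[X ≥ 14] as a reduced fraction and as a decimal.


μ = E[X] = 37/9, a = 14.
Markov: P[X ≥ 14] ≤ μ/a = (37/9)/14 = 37/126.
Numerically: ≈ 0.294.
(Since a = 14 > μ = 4.111, the bound 37/126 is < 1 and informative.)

P[X ≥ 14] ≤ 37/126 ≈ 0.294.


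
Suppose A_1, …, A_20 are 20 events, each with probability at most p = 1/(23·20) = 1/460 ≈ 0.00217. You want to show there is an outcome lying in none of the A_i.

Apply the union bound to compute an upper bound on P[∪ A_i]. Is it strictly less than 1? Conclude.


Union bound: P[∪_{i=1}^{20} A_i] ≤ Σ_i P[A_i] ≤ 20·p = 20·(1/460) = 1/23.
Numerically: 1/23 ≈ 0.04348.
Is 1/23 < 1? YES.
Since P[∪ A_i] ≤ 1/23 < 1, the complement has P[∩ A_i^c] ≥ 1 − 1/23 = 22/23 > 0, so some outcome avoids every A_i.

20·p = 1/23 ≈ 0.04348; existence CERTIFIED by the union bound.


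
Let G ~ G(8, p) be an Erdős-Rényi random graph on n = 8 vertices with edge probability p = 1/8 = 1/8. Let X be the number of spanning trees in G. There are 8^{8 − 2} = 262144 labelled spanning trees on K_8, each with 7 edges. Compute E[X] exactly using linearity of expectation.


K_8 has 8^{8 − 2} = 262144 labelled spanning trees.
For each such spanning tree H, let X_H = 1 if all 7 edges of H are present in G. Then P[X_H = 1] = p^{7} = (1/8)^{7} = 1/2097152.
By linearity: E[X] = Σ_H E[X_H] = 262144 · p^{7} = 262144 · 1/2097152 = 1/8.
Numerically: E[X] ≈ 0.125.

E[X] = 262144 · (1/8)^{7} = 1/8 ≈ 0.125.


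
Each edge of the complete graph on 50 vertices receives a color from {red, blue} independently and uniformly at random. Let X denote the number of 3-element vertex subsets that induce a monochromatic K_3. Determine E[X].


Let X = Σ_S X_S over the C(50, 3) = 19600 subsets S of size 3, where X_S = 1 if the K_3 on S is monochromatic.
For a fixed S, the K_3 on S has C(3, 2) = 3 edges. P[all 3 edges red] = (1/2)^3, and likewise for blue, so P[monochromatic] = 2·(1/2)^3 = 2^{1 − 3} = 1/4.
By linearity: E[X] = C(50, 3) · 2^{1 − 3} = 19600 · 1/4 = 4900.
Numerically: E[X] ≈ 4900.00000.

E[X] = C(50,3)·2^(1−C(3,2)) = 4900 ≈ 4900.00000.


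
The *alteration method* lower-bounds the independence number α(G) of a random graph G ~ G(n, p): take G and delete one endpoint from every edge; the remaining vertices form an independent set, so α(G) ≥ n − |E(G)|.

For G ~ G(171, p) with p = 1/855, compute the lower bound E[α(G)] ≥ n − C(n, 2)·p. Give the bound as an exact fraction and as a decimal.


E[|E(G)|] = C(171, 2)·p = 14535 · (1/855) = 17.
E[α(G)] ≥ n − E[|E(G)|] = 171 − 17 = 154.
Numerically: ≈ 154.0000.
(This is only a lower bound; the true E[α(G)] may be larger.)

E[α(G)] ≥ 154 ≈ 154.0000.


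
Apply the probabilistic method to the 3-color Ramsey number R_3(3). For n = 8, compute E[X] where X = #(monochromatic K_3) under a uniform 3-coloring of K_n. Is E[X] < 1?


E[X] = C(8, 3) · 3^{1 − 3} = 56 · 3^{−2} = 56/9.
As a reduced fraction: E[X] = 56/9 ≈ 6.2222.
Is E[X] < 1? NO.
Since E[X] ≥ 1, the first-moment bound is inconclusive at n = 8; it does NOT by itself certify R_3(3) > 8.

E[X] = 56/9 ≈ 6.2222; E[X] ≥ 1; first-moment method inconclusive here.


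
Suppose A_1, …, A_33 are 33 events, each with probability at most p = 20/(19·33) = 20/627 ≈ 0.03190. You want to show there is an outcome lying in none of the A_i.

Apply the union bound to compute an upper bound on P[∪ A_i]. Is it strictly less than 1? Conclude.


Union bound: P[∪_{i=1}^{33} A_i] ≤ Σ_i P[A_i] ≤ 33·p = 33·(20/627) = 20/19.
Numerically: 20/19 ≈ 1.05263.
Is 20/19 < 1? NO.
Since the bound 20/19 is ≥ 1, the union bound is uninformative here; it does NOT by itself certify existence.

33·p = 20/19 ≈ 1.05263; existence NOT certified by the union bound.


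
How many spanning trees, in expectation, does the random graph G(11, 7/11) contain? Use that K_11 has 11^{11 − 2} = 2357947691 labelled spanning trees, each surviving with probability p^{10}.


K_11 has 11^{11 − 2} = 2357947691 labelled spanning trees.
For each such spanning tree H, let X_H = 1 if all 10 edges of H are present in G. Then P[X_H = 1] = p^{10} = (7/11)^{10} = 282475249/25937424601.
By linearity of expectation: E[X] = Σ_H E[X_H] = 2357947691 · p^{10} = 2357947691 · 282475249/25937424601 = 282475249/11.
Numerically: E[X] ≈ 2.57e+07.

E[X] = 2357947691 · (7/11)^{10} = 282475249/11 ≈ 2.57e+07.


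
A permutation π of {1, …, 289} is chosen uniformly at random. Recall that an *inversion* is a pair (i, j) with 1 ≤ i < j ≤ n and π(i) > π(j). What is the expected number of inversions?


Write X = Σ X_I over the C(289, 2) = 41616 pairs i < j, with X_I the indicator of one inversion.
There are 41616 indicators.
For each fixed pair i < j, the values π(i) and π(j) are two distinct elements of {1, …, 289} in uniformly random order; by symmetry P[π(i) > π(j)] = 1/2.
By linearity: E[X] = 41616 · (1/2) = C(289, 2) · (1/2) = 41616/2 = 20808 ≈ 20808.00000.

E[X] = 20808 = 20808.00000.
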